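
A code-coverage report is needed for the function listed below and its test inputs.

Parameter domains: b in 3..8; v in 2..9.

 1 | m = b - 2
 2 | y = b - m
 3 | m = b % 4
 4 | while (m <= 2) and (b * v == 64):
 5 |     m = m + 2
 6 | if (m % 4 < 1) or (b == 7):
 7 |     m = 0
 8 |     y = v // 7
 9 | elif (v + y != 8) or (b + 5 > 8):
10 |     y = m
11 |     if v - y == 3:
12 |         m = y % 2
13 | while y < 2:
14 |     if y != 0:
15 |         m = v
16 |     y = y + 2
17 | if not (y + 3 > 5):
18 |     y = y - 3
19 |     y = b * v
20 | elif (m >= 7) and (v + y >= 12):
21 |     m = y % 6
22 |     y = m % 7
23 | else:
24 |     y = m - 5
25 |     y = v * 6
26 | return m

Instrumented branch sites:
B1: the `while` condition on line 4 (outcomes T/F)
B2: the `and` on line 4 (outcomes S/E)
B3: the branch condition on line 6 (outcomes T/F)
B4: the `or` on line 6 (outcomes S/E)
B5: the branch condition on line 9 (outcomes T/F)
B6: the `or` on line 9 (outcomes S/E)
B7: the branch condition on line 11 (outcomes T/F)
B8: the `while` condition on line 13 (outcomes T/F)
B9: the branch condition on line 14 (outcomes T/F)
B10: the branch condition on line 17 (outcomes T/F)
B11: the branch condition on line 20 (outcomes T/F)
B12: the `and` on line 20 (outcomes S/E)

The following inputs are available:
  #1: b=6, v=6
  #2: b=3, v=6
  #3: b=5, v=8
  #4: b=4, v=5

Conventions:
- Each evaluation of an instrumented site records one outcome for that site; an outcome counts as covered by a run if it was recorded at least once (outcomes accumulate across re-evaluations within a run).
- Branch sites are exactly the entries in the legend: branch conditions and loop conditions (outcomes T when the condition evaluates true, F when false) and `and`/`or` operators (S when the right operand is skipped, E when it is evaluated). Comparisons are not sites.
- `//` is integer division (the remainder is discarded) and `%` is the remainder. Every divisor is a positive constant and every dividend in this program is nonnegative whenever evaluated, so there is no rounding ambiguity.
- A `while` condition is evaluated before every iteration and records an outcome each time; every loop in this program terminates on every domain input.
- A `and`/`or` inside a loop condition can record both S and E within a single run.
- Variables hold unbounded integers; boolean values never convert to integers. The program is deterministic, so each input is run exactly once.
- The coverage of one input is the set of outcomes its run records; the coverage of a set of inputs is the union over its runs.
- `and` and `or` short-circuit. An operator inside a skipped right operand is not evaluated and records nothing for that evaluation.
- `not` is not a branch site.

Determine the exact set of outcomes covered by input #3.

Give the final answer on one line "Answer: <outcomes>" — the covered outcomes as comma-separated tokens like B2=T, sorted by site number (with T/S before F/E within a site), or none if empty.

Tracing the run of input #3 (b=5, v=8):
  B2->E, B1->F, B4->E, B3->F, B6->S, B5->T, B7->F, B8->T, B9->T, B8->F
  B10->F, B12->E, B11->F
deduplicating events, the covered set is: B1=F, B2=E, B3=F, B4=E, B5=T, B6=S, B7=F, B8=T, B8=F, B9=T, B10=F, B11=F, B12=E

Answer: B1=F, B2=E, B3=F, B4=E, B5=T, B6=S, B7=F, B8=T, B8=F, B9=T, B10=F, B11=F, B12=E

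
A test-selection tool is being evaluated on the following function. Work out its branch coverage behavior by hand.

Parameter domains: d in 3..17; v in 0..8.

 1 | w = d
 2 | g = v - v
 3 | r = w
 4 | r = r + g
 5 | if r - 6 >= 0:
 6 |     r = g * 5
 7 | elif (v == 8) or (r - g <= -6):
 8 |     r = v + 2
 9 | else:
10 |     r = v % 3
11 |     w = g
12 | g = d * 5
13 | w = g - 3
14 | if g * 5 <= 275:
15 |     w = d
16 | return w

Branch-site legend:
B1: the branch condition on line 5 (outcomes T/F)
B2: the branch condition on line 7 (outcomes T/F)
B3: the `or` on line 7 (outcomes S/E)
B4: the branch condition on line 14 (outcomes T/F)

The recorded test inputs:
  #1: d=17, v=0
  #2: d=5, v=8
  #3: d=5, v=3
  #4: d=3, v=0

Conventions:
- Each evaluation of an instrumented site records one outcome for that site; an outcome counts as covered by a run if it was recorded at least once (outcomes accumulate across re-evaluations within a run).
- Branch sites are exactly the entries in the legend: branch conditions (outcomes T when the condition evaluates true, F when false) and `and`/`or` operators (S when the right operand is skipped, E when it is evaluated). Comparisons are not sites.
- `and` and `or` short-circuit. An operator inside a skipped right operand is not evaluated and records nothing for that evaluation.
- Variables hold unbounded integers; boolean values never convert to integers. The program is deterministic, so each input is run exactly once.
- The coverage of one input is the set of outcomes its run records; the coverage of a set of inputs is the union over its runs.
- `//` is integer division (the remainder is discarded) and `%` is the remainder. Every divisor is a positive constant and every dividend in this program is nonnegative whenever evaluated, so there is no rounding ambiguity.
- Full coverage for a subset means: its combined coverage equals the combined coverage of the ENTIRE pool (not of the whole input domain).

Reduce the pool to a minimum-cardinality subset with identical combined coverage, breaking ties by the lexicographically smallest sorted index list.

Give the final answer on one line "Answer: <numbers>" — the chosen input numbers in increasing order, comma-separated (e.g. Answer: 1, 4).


run #1 (d=17, v=0) records B1=T, B4=F
run #2 (d=5, v=8) records B1=F, B2=T, B3=S, B4=T
run #3 (d=5, v=3) records B1=F, B2=F, B3=E, B4=T
run #4 (d=3, v=0) records B1=F, B2=F, B3=E, B4=T
the full pool covers 8 outcomes: B1=T, B1=F, B2=T, B2=F, B3=S, B3=E, B4=T, B4=F
every size-1 subset falls short of the 8 outcomes (best: 4/8)
every size-2 subset falls short of the 8 outcomes (best: 6/8)
at size 3, {1, 2, 3} reaches all 8 outcomes; every lexicographically earlier size-3 subset fails
Answer: 1, 2, 3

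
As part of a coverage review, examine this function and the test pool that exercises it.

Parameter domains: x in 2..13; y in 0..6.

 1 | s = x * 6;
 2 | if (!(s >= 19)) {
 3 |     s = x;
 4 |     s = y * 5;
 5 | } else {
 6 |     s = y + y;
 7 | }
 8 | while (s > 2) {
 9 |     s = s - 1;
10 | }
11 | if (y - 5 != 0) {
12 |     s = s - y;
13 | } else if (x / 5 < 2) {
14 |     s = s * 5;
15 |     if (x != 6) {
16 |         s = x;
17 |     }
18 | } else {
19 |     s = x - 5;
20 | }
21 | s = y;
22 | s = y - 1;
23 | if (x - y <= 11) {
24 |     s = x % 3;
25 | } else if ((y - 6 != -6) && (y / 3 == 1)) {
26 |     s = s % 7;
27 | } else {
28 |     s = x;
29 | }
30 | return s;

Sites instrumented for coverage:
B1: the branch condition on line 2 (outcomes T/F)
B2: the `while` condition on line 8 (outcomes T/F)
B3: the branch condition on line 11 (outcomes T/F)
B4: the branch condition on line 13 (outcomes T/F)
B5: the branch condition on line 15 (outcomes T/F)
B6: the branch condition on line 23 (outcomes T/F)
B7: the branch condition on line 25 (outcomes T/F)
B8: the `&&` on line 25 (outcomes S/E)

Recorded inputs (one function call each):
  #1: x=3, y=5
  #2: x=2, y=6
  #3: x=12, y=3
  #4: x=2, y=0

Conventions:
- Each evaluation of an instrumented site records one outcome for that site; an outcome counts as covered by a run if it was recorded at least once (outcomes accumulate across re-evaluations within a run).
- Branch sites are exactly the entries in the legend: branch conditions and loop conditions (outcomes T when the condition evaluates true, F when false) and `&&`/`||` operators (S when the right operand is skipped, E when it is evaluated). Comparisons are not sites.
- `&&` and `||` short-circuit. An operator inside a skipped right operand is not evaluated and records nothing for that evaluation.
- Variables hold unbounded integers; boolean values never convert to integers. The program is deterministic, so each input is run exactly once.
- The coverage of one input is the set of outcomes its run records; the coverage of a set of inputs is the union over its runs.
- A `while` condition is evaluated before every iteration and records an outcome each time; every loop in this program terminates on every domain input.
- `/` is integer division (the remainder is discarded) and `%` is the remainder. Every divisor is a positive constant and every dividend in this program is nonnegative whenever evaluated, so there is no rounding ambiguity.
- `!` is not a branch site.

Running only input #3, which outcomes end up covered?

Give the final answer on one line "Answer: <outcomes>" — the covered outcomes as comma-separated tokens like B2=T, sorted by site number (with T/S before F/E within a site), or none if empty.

Tracing the run of input #3 (x=12, y=3):
  B1->F, B2->T, B2->T, B2->T, B2->T, B2->F, B3->T, B6->T
as a set, this run covers: B1=F, B2=T, B2=F, B3=T, B6=T

Answer: B1=F, B2=T, B2=F, B3=T, B6=T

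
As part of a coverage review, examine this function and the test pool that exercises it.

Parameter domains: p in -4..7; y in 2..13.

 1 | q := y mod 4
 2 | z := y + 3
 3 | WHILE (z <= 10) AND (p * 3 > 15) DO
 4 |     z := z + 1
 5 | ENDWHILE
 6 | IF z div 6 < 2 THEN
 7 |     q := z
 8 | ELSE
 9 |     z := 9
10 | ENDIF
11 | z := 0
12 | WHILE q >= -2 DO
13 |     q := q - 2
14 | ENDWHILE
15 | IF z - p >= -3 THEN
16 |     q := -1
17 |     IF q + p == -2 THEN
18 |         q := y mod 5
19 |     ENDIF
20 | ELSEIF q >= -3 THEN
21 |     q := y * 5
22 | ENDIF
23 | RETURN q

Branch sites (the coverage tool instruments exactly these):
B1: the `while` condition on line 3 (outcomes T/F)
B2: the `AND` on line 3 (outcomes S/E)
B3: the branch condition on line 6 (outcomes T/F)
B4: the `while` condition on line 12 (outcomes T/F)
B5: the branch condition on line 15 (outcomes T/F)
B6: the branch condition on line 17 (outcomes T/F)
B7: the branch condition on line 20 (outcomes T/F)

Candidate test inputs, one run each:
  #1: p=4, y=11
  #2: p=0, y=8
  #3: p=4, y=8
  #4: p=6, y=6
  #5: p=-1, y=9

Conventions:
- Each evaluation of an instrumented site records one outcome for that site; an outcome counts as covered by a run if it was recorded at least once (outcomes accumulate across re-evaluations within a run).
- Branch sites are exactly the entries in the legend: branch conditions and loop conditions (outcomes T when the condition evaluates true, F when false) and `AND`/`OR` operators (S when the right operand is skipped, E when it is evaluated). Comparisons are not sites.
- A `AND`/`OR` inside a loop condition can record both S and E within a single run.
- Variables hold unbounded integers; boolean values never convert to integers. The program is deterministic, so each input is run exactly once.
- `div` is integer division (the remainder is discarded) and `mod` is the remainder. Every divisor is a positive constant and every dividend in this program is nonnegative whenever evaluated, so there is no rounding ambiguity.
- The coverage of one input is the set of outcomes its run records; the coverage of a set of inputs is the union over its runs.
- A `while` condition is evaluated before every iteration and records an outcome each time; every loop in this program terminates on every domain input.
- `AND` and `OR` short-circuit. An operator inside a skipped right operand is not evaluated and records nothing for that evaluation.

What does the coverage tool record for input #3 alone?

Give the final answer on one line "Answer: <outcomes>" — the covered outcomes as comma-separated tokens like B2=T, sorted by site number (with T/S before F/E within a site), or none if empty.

Simulating input #3 (p=4, y=8) step by step:
  B2->S, B1->F, B3->T, B4->T, B4->T, B4->T, B4->T, B4->T, B4->T, B4->T
  B4->F, B5->F, B7->T
as a set, this run covers: B1=F, B2=S, B3=T, B4=T, B4=F, B5=F, B7=T

Answer: B1=F, B2=S, B3=T, B4=T, B4=F, B5=F, B7=T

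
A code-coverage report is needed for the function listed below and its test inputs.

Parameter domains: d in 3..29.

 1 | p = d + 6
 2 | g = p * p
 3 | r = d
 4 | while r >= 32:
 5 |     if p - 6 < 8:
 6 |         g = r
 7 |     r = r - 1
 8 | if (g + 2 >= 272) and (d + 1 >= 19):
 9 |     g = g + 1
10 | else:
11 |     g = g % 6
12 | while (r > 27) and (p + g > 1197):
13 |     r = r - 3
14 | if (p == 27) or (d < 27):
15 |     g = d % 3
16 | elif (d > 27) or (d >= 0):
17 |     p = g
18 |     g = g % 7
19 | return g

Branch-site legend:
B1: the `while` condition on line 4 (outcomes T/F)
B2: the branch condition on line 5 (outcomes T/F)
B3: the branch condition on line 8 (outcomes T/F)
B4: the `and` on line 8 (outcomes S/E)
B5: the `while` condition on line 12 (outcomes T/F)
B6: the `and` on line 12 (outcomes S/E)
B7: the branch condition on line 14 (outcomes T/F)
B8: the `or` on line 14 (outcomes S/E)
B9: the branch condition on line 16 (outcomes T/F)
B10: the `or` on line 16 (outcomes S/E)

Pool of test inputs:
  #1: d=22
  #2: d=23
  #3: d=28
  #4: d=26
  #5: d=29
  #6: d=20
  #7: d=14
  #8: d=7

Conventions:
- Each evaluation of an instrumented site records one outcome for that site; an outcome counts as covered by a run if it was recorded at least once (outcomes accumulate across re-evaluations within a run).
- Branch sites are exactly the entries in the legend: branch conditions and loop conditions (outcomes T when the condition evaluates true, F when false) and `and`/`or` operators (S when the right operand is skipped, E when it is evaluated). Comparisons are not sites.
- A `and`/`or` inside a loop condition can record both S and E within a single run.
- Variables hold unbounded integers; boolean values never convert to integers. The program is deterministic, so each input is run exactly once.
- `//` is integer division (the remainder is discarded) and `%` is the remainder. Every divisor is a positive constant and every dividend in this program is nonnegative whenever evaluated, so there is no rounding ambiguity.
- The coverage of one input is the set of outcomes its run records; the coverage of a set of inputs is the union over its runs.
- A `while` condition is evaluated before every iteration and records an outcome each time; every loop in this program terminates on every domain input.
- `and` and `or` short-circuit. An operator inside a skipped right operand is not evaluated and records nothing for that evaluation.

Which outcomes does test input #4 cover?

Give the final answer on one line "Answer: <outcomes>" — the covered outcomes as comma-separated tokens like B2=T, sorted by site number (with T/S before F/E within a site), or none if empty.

Event log for input #4 (d=26):
  B1->F, B4->E, B3->T, B6->S, B5->F, B8->E, B7->T
collecting distinct outcomes: B1=F, B3=T, B4=E, B5=F, B6=S, B7=T, B8=E

Answer: B1=F, B3=T, B4=E, B5=F, B6=S, B7=T, B8=E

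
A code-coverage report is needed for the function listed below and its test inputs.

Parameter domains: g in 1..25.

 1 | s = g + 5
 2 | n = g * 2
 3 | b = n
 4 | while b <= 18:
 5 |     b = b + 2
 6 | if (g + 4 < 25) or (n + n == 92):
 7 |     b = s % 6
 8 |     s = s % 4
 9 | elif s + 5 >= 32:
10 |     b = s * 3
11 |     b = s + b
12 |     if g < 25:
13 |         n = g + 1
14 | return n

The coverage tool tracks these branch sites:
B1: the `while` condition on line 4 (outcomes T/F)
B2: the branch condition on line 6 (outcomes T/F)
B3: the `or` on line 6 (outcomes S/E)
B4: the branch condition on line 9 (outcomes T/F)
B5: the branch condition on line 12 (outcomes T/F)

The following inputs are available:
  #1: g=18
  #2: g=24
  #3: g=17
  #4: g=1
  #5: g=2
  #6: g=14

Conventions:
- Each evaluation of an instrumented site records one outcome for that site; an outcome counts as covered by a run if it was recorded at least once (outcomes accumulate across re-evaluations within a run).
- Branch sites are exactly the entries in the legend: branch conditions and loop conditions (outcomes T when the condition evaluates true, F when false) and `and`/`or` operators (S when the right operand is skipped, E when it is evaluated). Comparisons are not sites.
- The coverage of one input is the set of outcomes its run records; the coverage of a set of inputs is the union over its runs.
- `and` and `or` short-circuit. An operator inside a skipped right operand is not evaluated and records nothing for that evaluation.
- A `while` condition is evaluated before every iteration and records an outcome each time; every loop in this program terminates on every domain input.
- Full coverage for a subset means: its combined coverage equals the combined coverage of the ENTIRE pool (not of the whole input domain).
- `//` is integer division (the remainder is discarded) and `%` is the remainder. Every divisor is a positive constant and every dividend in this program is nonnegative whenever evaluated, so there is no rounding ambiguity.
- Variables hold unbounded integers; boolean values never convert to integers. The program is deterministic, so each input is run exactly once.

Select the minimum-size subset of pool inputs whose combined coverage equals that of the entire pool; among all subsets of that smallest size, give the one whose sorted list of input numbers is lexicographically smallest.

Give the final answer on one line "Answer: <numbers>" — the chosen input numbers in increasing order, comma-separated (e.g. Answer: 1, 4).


run #1 (g=18) runs B1->F, B3->S, B2->T; records B1=F, B2=T, B3=S
run #2 (g=24) runs B1->F, B3->E, B2->F, B4->T, B5->T; records B1=F, B2=F, B3=E, B4=T, B5=T
run #3 (g=17) runs B1->F, B3->S, B2->T; records B1=F, B2=T, B3=S
run #4 (g=1) runs B1->T, B1->T, B1->T, B1->T, B1->T, B1->T, B1->T, B1->T, B1->T, B1->F, B3->S, B2->T; records B1=T, B1=F, B2=T, B3=S
run #5 (g=2) runs B1->T, B1->T, B1->T, B1->T, B1->T, B1->T, B1->T, B1->T, B1->F, B3->S, B2->T; records B1=T, B1=F, B2=T, B3=S
run #6 (g=14) runs B1->F, B3->S, B2->T; records B1=F, B2=T, B3=S
together the pool reaches 8 outcomes: B1=T, B1=F, B2=T, B2=F, B3=S, B3=E, B4=T, B5=T
no size-1 subset reaches all 8 outcomes (best union: 5/8)
inputs {2, 4} (size 2) cover everything; no size-2 subset with a lexicographically smaller index list covers all 8
Answer: 2, 4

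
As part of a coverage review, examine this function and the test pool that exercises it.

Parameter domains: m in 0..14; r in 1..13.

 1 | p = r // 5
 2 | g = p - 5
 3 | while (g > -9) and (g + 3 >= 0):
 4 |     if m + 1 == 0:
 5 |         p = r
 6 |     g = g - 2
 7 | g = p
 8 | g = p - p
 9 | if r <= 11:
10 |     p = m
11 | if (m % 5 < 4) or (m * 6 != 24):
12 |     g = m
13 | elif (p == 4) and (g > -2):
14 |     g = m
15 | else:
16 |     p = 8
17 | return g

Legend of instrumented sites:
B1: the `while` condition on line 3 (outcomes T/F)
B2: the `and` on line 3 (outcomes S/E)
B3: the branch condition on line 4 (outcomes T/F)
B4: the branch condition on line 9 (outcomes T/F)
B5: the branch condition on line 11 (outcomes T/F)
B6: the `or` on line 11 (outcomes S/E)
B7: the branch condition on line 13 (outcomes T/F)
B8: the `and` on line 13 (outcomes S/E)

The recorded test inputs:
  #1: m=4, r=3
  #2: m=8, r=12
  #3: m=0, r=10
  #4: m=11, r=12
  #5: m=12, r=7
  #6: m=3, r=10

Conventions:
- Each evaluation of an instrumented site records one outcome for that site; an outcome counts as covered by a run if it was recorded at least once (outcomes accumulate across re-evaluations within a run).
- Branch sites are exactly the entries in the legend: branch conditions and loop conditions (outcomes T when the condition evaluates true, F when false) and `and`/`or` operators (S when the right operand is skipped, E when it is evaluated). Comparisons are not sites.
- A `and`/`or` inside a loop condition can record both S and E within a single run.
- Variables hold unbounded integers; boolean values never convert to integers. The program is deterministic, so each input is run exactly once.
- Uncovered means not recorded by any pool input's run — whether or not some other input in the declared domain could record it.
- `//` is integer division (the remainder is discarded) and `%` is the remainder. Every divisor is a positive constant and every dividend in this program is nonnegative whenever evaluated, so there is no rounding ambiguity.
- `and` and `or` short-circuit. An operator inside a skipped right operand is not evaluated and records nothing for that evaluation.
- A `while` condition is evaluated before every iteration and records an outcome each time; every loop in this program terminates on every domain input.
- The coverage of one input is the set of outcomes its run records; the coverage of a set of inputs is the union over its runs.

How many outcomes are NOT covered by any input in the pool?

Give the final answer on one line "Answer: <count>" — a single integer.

input #1 (m=4, r=3): covers B1=F, B2=E, B4=T, B5=F, B6=E, B7=T, B8=E
input #2 (m=8, r=12): covers B1=T, B1=F, B2=E, B3=F, B4=F, B5=T, B6=S
input #3 (m=0, r=10): covers B1=T, B1=F, B2=E, B3=F, B4=T, B5=T, B6=S
input #4 (m=11, r=12): covers B1=T, B1=F, B2=E, B3=F, B4=F, B5=T, B6=S
input #5 (m=12, r=7): covers B1=F, B2=E, B4=T, B5=T, B6=S
input #6 (m=3, r=10): covers B1=T, B1=F, B2=E, B3=F, B4=T, B5=T, B6=S
union over the pool: B1=T, B1=F, B2=E, B3=F, B4=T, B4=F, B5=T, B5=F, B6=S, B6=E, B7=T, B8=E
uncovered (4 of 16): B2=S, B3=T, B7=F, B8=S

Answer: 4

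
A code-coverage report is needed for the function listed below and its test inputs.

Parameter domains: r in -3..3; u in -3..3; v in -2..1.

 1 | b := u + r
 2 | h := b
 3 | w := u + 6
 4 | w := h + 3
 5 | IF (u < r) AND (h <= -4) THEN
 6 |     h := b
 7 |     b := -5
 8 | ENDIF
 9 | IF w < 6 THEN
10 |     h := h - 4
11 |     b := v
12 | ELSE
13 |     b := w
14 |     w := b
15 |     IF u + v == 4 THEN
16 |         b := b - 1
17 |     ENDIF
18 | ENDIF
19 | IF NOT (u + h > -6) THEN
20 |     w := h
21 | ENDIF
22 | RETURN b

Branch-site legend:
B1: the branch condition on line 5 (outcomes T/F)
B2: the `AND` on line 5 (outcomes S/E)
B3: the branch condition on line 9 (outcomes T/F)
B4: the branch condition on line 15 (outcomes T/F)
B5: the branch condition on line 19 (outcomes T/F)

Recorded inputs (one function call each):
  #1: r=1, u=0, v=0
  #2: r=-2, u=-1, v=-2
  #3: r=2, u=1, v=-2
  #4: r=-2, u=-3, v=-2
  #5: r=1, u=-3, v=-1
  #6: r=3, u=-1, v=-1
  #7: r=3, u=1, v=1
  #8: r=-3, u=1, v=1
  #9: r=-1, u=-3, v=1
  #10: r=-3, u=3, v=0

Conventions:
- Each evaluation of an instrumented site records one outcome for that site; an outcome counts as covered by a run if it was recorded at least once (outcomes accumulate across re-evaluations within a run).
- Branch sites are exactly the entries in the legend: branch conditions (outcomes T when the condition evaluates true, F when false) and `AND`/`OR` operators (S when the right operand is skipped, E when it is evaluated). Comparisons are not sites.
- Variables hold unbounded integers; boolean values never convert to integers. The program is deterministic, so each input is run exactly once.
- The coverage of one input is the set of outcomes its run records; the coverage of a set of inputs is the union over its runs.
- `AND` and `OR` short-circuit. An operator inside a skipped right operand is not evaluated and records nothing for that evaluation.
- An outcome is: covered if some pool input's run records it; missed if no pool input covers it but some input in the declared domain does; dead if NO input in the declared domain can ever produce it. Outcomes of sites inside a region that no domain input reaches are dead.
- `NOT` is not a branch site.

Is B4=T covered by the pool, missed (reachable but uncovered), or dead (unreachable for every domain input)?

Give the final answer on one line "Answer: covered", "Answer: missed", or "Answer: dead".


no pool input records B4=T
but domain input (r=0, u=3, v=1) does record it -> reachable, so missed
Answer: missed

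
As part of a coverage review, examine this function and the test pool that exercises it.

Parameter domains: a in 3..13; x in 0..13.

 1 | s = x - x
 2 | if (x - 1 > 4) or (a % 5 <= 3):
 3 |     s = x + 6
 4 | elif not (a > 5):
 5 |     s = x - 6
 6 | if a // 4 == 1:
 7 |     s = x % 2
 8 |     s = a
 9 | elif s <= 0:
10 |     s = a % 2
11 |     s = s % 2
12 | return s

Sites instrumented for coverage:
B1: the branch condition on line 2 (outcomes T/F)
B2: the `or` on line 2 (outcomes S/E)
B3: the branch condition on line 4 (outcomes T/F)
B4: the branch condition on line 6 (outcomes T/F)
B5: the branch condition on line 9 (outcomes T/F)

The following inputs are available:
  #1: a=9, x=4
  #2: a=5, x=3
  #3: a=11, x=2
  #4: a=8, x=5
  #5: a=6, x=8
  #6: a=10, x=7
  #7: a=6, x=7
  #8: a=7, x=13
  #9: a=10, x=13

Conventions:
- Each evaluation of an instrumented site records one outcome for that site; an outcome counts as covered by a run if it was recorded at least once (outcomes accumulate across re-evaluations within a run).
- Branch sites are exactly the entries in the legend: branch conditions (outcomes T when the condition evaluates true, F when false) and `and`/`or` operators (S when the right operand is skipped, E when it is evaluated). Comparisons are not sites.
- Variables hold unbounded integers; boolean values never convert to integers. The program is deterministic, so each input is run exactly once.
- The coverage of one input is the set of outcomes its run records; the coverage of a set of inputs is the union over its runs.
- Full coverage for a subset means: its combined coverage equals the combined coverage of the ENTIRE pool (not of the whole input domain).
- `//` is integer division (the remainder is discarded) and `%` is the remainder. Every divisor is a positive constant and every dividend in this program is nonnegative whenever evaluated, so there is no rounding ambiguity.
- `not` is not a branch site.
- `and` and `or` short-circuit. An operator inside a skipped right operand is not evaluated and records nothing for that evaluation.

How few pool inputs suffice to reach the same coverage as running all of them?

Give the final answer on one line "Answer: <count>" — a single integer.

test 1 (a=9, x=4) fires B2->E, B1->F, B3->F, B4->F, B5->T; hits B1=F, B2=E, B3=F, B4=F, B5=T
test 2 (a=5, x=3) fires B2->E, B1->T, B4->T; hits B1=T, B2=E, B4=T
test 3 (a=11, x=2) fires B2->E, B1->T, B4->F, B5->F; hits B1=T, B2=E, B4=F, B5=F
test 4 (a=8, x=5) fires B2->E, B1->T, B4->F, B5->F; hits B1=T, B2=E, B4=F, B5=F
test 5 (a=6, x=8) fires B2->S, B1->T, B4->T; hits B1=T, B2=S, B4=T
test 6 (a=10, x=7) fires B2->S, B1->T, B4->F, B5->F; hits B1=T, B2=S, B4=F, B5=F
test 7 (a=6, x=7) fires B2->S, B1->T, B4->T; hits B1=T, B2=S, B4=T
test 8 (a=7, x=13) fires B2->S, B1->T, B4->T; hits B1=T, B2=S, B4=T
test 9 (a=10, x=13) fires B2->S, B1->T, B4->F, B5->F; hits B1=T, B2=S, B4=F, B5=F
pool-wide coverage (9 outcomes): B1=T, B1=F, B2=S, B2=E, B3=F, B4=T, B4=F, B5=T, B5=F
size 1 is not enough: best union over all size-1 subsets is 5/9
size 2 is not enough: best union over all size-2 subsets is 8/9
size 3: inputs {1, 2, 6} cover all 9 outcomes, and no lexicographically smaller subset of this size does

Answer: 3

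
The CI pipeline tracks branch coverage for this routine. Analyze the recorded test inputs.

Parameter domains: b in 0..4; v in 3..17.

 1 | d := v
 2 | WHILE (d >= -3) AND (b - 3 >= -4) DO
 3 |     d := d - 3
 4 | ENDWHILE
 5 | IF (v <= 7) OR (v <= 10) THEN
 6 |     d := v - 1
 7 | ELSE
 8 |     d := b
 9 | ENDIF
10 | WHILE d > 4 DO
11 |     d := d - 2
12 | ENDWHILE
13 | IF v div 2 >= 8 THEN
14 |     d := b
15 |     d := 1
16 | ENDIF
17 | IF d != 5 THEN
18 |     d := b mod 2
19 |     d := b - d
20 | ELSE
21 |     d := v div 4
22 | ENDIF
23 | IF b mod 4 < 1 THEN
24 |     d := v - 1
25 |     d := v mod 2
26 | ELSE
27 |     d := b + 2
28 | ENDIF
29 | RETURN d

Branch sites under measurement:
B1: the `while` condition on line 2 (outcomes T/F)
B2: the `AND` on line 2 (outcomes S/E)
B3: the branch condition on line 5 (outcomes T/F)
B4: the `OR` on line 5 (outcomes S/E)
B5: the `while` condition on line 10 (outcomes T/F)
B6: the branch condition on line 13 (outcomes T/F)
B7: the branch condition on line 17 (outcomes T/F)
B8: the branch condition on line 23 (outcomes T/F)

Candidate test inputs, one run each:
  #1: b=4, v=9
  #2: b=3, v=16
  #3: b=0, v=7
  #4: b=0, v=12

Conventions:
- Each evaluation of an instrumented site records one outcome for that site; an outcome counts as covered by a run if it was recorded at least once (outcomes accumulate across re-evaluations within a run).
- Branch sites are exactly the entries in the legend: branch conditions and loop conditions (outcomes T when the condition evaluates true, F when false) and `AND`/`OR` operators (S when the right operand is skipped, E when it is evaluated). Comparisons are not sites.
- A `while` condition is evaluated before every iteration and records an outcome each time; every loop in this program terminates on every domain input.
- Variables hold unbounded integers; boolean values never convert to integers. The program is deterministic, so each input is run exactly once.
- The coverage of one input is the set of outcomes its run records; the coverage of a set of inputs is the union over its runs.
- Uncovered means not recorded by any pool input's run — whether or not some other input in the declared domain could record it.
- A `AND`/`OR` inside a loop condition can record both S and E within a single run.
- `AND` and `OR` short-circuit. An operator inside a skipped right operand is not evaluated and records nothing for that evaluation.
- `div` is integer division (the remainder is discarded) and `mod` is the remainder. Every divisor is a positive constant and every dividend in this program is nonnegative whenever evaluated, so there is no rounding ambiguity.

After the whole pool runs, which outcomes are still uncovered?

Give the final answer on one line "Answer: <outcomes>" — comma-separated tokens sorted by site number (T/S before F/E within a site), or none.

run #1 (b=4, v=9) runs B2->E, B1->T, B2->E, B1->T, B2->E, B1->T, B2->E, B1->T, B2->E, B1->T, B2->S, B1->F, B4->E, B3->T, ...; records B1=T, B1=F, B2=S, B2=E, B3=T, B4=E, B5=T, B5=F, B6=F, B7=T, B8=T
run #2 (b=3, v=16) runs B2->E, B1->T, B2->E, B1->T, B2->E, B1->T, B2->E, B1->T, B2->E, B1->T, B2->E, B1->T, B2->E, B1->T, ...; records B1=T, B1=F, B2=S, B2=E, B3=F, B4=E, B5=F, B6=T, B7=T, B8=F
run #3 (b=0, v=7) runs B2->E, B1->T, B2->E, B1->T, B2->E, B1->T, B2->E, B1->T, B2->S, B1->F, B4->S, B3->T, B5->T, B5->F, ...; records B1=T, B1=F, B2=S, B2=E, B3=T, B4=S, B5=T, B5=F, B6=F, B7=T, B8=T
run #4 (b=0, v=12) runs B2->E, B1->T, B2->E, B1->T, B2->E, B1->T, B2->E, B1->T, B2->E, B1->T, B2->E, B1->T, B2->S, B1->F, ...; records B1=T, B1=F, B2=S, B2=E, B3=F, B4=E, B5=F, B6=F, B7=T, B8=T
union over the pool: B1=T, B1=F, B2=S, B2=E, B3=T, B3=F, B4=S, B4=E, B5=T, B5=F, B6=T, B6=F, B7=T, B8=T, B8=F
uncovered (1 of 16): B7=F

Answer: B7=F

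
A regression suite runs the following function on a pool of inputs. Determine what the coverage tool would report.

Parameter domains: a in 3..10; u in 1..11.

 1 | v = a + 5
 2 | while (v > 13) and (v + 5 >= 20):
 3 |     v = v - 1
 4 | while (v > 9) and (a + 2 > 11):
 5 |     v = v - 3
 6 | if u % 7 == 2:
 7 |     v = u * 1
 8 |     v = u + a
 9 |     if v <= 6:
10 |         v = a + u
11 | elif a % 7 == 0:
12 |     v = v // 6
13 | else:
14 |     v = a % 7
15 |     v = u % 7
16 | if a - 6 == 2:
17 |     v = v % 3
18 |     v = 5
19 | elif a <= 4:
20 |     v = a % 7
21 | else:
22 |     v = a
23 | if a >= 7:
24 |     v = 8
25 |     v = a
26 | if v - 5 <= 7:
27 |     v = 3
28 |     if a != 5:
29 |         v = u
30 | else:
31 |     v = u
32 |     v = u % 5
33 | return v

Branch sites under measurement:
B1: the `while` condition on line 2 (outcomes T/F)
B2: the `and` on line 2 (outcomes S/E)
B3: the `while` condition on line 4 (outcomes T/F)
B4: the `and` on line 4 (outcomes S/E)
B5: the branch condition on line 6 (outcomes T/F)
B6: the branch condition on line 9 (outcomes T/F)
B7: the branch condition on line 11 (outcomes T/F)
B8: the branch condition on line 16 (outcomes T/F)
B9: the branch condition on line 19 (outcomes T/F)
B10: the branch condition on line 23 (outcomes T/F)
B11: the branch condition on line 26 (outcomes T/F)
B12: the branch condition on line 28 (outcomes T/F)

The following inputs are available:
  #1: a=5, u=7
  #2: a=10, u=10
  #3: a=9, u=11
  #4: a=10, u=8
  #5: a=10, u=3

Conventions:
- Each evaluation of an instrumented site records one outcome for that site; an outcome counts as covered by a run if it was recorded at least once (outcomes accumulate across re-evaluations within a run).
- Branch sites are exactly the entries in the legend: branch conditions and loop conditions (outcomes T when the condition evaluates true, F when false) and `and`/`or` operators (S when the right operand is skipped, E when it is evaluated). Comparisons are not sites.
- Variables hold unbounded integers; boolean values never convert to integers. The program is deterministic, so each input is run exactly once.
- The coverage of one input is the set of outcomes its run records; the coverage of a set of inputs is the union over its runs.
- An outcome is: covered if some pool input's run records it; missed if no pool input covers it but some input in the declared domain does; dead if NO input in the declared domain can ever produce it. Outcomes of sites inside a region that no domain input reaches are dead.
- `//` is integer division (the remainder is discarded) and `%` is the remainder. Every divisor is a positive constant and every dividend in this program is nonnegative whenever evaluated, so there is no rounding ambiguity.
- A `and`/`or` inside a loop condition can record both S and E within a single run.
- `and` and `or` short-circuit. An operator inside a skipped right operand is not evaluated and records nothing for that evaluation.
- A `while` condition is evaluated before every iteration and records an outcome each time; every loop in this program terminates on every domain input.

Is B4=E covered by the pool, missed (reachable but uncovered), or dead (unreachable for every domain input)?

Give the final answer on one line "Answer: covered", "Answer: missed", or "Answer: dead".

B4=E is recorded by pool input(s) 1, 2, 3, 4, 5 -> covered

Answer: covered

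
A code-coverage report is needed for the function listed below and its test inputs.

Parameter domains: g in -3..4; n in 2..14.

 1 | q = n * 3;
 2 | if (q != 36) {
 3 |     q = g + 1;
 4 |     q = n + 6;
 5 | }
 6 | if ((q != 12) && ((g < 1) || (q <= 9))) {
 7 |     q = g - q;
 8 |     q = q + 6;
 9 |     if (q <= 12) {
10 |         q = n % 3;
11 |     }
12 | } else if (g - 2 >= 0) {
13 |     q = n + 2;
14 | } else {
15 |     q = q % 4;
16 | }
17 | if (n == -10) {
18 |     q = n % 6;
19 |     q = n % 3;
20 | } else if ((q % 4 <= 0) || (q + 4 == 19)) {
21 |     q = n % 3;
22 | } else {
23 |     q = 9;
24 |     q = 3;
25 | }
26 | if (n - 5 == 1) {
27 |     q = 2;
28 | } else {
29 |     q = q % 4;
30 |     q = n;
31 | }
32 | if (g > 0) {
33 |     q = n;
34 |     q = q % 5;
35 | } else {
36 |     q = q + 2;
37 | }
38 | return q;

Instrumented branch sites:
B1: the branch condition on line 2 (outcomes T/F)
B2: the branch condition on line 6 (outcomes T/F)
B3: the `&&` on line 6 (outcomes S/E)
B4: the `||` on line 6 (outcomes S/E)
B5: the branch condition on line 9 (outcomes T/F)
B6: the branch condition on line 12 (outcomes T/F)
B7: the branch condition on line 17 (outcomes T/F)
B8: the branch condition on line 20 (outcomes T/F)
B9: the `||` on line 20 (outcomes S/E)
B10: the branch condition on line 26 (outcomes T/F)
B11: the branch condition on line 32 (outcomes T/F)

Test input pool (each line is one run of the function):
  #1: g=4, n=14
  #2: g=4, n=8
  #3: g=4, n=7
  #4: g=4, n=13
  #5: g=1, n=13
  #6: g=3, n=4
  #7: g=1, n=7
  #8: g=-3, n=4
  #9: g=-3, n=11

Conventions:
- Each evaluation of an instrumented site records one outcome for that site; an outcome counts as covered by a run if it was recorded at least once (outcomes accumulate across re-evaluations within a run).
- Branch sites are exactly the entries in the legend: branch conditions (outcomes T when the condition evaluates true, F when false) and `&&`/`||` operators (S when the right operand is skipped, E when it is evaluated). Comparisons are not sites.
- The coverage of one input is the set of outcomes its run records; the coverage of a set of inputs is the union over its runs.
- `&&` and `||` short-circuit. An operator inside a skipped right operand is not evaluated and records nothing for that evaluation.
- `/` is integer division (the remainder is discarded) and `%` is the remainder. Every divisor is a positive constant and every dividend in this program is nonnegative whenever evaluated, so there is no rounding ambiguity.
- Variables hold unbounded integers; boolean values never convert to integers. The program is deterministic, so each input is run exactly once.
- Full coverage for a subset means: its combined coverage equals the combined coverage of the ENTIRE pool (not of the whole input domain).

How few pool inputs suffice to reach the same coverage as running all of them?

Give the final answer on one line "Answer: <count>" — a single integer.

#1 (g=4, n=14) -> B1->T, B3->E, B4->E, B2->F, B6->T, B7->F, B9->S, B8->T, B10->F, B11->T; covered: B1=T, B2=F, B3=E, B4=E, B6=T, B7=F, B8=T, B9=S, B10=F, B11=T
#2 (g=4, n=8) -> B1->T, B3->E, B4->E, B2->F, B6->T, B7->F, B9->E, B8->F, B10->F, B11->T; covered: B1=T, B2=F, B3=E, B4=E, B6=T, B7=F, B8=F, B9=E, B10=F, B11=T
#3 (g=4, n=7) -> B1->T, B3->E, B4->E, B2->F, B6->T, B7->F, B9->E, B8->F, B10->F, B11->T; covered: B1=T, B2=F, B3=E, B4=E, B6=T, B7=F, B8=F, B9=E, B10=F, B11=T
#4 (g=4, n=13) -> B1->T, B3->E, B4->E, B2->F, B6->T, B7->F, B9->E, B8->T, B10->F, B11->T; covered: B1=T, B2=F, B3=E, B4=E, B6=T, B7=F, B8=T, B9=E, B10=F, B11=T
#5 (g=1, n=13) -> B1->T, B3->E, B4->E, B2->F, B6->F, B7->F, B9->E, B8->F, B10->F, B11->T; covered: B1=T, B2=F, B3=E, B4=E, B6=F, B7=F, B8=F, B9=E, B10=F, B11=T
#6 (g=3, n=4) -> B1->T, B3->E, B4->E, B2->F, B6->T, B7->F, B9->E, B8->F, B10->F, B11->T; covered: B1=T, B2=F, B3=E, B4=E, B6=T, B7=F, B8=F, B9=E, B10=F, B11=T
#7 (g=1, n=7) -> B1->T, B3->E, B4->E, B2->F, B6->F, B7->F, B9->E, B8->F, B10->F, B11->T; covered: B1=T, B2=F, B3=E, B4=E, B6=F, B7=F, B8=F, B9=E, B10=F, B11=T
#8 (g=-3, n=4) -> B1->T, B3->E, B4->S, B2->T, B5->T, B7->F, B9->E, B8->F, B10->F, B11->F; covered: B1=T, B2=T, B3=E, B4=S, B5=T, B7=F, B8=F, B9=E, B10=F, B11=F
#9 (g=-3, n=11) -> B1->T, B3->E, B4->S, B2->T, B5->T, B7->F, B9->E, B8->F, B10->F, B11->F; covered: B1=T, B2=T, B3=E, B4=S, B5=T, B7=F, B8=F, B9=E, B10=F, B11=F
the full pool covers 17 outcomes: B1=T, B2=T, B2=F, B3=E, B4=S, B4=E, B5=T, B6=T, B6=F, B7=F, B8=T, B8=F, B9=S, B9=E, B10=F, B11=T, B11=F
every size-1 subset falls short of the 17 outcomes (best: 10/17)
every size-2 subset falls short of the 17 outcomes (best: 16/17)
at size 3, {1, 5, 8} reaches all 17 outcomes; every lexicographically earlier size-3 subset fails

Answer: 3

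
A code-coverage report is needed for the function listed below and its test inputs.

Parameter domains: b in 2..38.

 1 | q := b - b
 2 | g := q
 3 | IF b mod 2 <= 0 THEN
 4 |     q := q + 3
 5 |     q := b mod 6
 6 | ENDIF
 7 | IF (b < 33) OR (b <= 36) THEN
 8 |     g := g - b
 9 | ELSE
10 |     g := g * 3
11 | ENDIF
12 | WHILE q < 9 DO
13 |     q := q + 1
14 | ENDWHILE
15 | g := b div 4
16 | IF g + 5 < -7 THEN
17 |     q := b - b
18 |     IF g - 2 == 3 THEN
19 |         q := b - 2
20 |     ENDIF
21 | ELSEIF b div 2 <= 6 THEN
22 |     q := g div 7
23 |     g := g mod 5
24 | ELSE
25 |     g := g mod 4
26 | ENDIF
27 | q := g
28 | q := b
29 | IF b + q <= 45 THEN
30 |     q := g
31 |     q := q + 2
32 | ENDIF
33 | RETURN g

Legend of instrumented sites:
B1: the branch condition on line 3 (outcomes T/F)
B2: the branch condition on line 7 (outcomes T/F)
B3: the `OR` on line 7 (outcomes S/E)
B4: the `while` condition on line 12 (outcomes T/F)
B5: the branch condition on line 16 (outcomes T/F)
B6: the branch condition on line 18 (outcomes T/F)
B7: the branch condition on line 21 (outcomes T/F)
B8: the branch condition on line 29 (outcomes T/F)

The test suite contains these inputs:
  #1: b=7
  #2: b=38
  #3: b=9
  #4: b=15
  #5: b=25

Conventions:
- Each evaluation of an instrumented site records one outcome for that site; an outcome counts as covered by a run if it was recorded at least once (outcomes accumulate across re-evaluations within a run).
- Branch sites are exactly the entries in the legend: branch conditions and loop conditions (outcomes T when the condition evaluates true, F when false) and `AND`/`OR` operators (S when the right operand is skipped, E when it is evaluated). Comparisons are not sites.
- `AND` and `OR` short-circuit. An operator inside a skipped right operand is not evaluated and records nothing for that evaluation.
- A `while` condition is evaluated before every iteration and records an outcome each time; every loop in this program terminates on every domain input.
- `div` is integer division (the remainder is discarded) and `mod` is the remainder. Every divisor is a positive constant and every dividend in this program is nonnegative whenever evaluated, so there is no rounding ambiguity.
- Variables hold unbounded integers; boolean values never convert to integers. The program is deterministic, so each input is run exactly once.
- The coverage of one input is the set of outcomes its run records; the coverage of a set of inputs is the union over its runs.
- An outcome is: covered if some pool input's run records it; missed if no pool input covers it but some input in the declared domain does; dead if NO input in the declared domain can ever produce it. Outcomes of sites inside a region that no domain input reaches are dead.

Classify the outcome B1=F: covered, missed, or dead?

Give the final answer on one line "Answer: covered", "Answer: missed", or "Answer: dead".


B1=F is recorded by pool input(s) 1, 3, 4, 5 -> covered
Answer: covered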